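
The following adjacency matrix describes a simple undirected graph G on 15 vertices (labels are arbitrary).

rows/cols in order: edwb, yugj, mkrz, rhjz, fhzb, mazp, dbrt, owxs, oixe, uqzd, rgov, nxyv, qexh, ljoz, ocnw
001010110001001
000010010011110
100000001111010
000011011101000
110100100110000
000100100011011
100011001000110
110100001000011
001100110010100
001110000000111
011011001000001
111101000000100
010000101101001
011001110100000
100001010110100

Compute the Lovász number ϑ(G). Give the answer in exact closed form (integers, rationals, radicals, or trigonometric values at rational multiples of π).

deg(owxs) = 6; N(owxs) = {edwb, yugj, rhjz, oixe, ljoz, ocnw}.
deg(fhzb) = 6; N(fhzb) = {edwb, yugj, rhjz, dbrt, uqzd, rgov}.
Vertex mazp has 6 neighbors: rhjz, dbrt, rgov, nxyv, ljoz, ocnw.
deg(mkrz) = 6; N(mkrz) = {edwb, oixe, uqzd, rgov, nxyv, ljoz}.
6-regular, N=15; Kneser-type, 2-subsets of [6].
Distinct eigenvalues (to 3 d.p.): [6.0, 1.0, -3.0].
−15·(-3) / ((6)−(-3)) = 5 = ϑ(G).
= 5.00000000… (decimal).

5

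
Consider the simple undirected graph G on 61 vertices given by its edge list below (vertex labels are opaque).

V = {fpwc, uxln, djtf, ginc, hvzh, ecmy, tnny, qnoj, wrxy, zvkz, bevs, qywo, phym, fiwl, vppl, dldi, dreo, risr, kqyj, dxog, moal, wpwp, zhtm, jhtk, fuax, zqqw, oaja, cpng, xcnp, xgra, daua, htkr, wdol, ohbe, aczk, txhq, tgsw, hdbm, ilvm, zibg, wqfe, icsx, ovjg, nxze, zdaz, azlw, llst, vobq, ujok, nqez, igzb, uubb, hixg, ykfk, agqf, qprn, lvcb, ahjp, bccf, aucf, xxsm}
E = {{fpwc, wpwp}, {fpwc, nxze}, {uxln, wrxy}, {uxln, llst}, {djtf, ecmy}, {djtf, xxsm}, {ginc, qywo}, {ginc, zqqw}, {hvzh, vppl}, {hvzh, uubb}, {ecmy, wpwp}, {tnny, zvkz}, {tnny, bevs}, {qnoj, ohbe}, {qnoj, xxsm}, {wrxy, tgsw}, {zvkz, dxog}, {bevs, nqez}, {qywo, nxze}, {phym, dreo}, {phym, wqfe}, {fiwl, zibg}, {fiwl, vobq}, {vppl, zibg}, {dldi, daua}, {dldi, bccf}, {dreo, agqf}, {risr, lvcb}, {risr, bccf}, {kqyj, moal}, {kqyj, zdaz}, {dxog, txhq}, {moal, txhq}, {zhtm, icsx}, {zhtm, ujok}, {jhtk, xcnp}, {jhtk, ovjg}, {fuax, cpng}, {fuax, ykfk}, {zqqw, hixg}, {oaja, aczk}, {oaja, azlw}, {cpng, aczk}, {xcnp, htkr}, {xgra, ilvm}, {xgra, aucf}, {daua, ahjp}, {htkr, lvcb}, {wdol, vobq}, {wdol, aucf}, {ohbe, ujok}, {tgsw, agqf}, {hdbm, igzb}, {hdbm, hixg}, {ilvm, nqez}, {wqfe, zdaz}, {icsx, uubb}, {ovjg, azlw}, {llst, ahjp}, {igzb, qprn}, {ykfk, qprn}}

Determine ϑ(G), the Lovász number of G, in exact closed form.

Vertex qnoj has 2 neighbors: ohbe, xxsm.
Vertex ecmy has 2 neighbors: djtf, wpwp.
Vertex nqez has 2 neighbors: bevs, ilvm.
N(igzb) = {hdbm, qprn}, |N(igzb)| = 2.
deg(v) = 2 for all v (|V|=61); a single 61-cycle (edge-transitive).
Distinct eigenvalues (to 5 d.p.): [2.0, 1.9894, 1.95771, 1.90527, 1.83263, 1.74057, 1.63006, 1.50226, 1.35855, 1.20043, 1.02959, 0.84783, 0.65708, 0.45938, 0.2568, 0.0515, -0.15435, -0.35856, -0.55897, -0.75346, -0.93995, -1.11649, -1.28119, -1.4323, -1.56824, -1.68755, -1.78897, -1.87143, -1.93406, -1.97618, -1.99735].
Lovász: ϑ = −61(-2*cos(pi/61))/(2+-(-1)*2*cos(pi/61)) = 61*cos(pi/61)/(cos(pi/61) + 1).
ϑ(G) ≈ 30.479766457.
Sandwich: α(G)=30 ≤ ϑ(G)=61*cos(pi/61)/(cos(pi/61) + 1) ≤ χ(Ḡ)=31 (both strict).

61*cos(pi/61)/(cos(pi/61) + 1)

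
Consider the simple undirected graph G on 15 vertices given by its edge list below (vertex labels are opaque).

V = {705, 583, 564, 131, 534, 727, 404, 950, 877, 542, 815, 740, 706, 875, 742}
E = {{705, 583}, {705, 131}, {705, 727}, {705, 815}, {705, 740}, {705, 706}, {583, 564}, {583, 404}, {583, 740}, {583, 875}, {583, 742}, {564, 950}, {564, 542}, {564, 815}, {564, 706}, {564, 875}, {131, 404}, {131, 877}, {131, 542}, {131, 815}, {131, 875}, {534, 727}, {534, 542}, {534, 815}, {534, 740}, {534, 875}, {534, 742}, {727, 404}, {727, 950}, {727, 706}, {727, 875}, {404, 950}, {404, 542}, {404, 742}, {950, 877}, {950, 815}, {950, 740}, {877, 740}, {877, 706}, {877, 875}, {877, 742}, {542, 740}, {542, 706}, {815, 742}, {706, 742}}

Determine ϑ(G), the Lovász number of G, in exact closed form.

5

N(564) = {583, 950, 542, 815, 706, 875}, |N(564)| = 6.
deg(727) = 6; N(727) = {705, 534, 404, 950, 706, 875}.
N(404) = {583, 131, 727, 950, 542, 742}, |N(404)| = 6.
N(583) = {705, 564, 404, 740, 875, 742}, |N(583)| = 6.
6-regular, N=15; Kneser K(6,2) on C(6,2)=15 vertices.
Distinct eigenvalues (to 5 d.p.): [6.0, 1.0, -3.0].
With N=15: ϑ(G) = 15·(-1*(-3))/(6−(-3)) = 5.
ϑ(G) ≈ 5.0000.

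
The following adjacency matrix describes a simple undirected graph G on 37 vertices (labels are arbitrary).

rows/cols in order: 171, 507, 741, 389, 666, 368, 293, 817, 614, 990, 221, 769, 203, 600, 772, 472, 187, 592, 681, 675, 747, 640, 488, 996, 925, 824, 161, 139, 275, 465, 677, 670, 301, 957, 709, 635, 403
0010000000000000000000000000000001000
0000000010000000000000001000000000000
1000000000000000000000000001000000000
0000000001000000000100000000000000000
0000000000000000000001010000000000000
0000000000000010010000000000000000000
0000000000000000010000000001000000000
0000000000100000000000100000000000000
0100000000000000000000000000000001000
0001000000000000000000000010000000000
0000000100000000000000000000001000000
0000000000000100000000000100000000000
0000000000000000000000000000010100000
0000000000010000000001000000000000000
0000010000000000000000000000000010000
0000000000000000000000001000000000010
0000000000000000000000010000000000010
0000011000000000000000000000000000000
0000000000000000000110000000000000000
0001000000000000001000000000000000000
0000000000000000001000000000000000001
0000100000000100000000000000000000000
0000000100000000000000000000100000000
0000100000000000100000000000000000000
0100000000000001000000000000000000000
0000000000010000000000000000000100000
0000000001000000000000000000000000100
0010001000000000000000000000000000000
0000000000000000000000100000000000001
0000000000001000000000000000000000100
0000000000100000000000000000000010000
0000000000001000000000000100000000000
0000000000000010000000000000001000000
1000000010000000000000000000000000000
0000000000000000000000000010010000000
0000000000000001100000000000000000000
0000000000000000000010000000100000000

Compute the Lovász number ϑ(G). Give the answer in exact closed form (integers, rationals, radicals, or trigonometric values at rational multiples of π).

N(824) = {769, 670}, |N(824)| = 2.
Vertex 301 has 2 neighbors: 772, 677.
deg(709) = 2; N(709) = {161, 465}.
deg(139) = 2; N(139) = {741, 293}.
deg(v) = 2 for all v (|V|=37); a single 37-cycle (edge-transitive).
A has 19 distinct eigenvalues ≈ [2.0, 1.971, 1.886, 1.746, 1.556, 1.321, 1.049, 0.746, 0.421, 0.085, -0.254, -0.586, -0.9, -1.189, -1.444, -1.657, -1.822, -1.935, -1.993].
Lovász: ϑ = −37(-2*cos(pi/37))/(2+-(-1)*2*cos(pi/37)) = 37*cos(pi/37)/(cos(pi/37) + 1).
= 18.46661664… (decimal).
Sandwich: α(G)=18 ≤ ϑ(G)=37*cos(pi/37)/(cos(pi/37) + 1) ≤ χ(Ḡ)=19 (both strict).

37*cos(pi/37)/(cos(pi/37) + 1)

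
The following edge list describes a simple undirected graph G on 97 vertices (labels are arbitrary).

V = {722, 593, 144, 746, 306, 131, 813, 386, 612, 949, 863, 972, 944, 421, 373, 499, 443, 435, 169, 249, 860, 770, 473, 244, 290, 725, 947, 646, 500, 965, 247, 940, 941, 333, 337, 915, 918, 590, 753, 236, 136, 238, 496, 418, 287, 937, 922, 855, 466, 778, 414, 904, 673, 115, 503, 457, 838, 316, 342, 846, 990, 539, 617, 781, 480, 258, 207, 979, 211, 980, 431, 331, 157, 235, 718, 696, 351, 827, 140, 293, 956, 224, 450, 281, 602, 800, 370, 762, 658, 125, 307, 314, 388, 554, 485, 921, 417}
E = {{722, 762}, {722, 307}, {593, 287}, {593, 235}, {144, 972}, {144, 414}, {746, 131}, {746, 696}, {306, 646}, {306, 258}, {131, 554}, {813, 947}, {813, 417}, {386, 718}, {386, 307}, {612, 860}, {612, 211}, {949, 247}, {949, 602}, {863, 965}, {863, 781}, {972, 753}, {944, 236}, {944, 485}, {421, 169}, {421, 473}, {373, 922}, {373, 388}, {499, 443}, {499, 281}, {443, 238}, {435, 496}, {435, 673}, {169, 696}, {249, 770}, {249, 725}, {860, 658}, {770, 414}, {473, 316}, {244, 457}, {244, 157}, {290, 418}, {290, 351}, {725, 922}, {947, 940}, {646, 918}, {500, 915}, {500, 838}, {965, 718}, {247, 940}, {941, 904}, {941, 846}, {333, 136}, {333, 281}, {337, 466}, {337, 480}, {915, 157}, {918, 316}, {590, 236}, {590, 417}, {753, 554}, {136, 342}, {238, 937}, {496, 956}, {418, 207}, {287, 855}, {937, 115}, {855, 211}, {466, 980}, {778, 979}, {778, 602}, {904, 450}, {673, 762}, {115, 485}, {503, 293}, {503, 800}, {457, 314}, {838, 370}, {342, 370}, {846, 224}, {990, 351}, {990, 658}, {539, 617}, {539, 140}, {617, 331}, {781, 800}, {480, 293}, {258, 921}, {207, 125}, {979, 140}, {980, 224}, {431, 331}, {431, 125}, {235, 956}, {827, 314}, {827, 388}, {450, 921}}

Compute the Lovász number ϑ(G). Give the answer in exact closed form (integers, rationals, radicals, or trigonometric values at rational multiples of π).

97*cos(pi/97)/(cos(pi/97) + 1)

Vertex 244 has 2 neighbors: 457, 157.
deg(373) = 2; N(373) = {922, 388}.
N(293) = {503, 480}, |N(293)| = 2.
Vertex 211 has 2 neighbors: 612, 855.
2-regular, N=97; this is C_{97}, the 97-cycle.
Distinct eigenvalues (to 5 d.p.): [2.0, 1.99581, 1.98324, 1.96236, 1.93324, 1.89602, 1.85084, 1.7979, 1.73742, 1.66966, 1.59489, 1.51343, 1.42562, 1.33183, 1.23246, 1.12791, 1.01864, 0.90509, 0.78775, 0.6671, 0.54366, 0.41794, 0.29046, 0.16176, 0.03239, -0.09712, -0.22623, -0.35438, -0.48105, -0.6057, -0.72781, -0.84687, -0.96237, -1.07384, -1.1808, -1.28282, -1.37945, -1.47029, -1.55497, -1.63313, -1.70443, -1.76859, -1.82533, -1.87441, -1.91563, -1.94882, -1.97383, -1.99057, -1.99895].
ϑ = −N·λ_min/(λ_max−λ_min) = −97·(-2*cos(pi/97))/(2−(-2*cos(pi/97))) = 97*cos(pi/97)/(cos(pi/97) + 1).
ϑ(G) ≈ 48.487279.
Check 48 ≤ 97*cos(pi/97)/(cos(pi/97) + 1) ≤ 49: both strict.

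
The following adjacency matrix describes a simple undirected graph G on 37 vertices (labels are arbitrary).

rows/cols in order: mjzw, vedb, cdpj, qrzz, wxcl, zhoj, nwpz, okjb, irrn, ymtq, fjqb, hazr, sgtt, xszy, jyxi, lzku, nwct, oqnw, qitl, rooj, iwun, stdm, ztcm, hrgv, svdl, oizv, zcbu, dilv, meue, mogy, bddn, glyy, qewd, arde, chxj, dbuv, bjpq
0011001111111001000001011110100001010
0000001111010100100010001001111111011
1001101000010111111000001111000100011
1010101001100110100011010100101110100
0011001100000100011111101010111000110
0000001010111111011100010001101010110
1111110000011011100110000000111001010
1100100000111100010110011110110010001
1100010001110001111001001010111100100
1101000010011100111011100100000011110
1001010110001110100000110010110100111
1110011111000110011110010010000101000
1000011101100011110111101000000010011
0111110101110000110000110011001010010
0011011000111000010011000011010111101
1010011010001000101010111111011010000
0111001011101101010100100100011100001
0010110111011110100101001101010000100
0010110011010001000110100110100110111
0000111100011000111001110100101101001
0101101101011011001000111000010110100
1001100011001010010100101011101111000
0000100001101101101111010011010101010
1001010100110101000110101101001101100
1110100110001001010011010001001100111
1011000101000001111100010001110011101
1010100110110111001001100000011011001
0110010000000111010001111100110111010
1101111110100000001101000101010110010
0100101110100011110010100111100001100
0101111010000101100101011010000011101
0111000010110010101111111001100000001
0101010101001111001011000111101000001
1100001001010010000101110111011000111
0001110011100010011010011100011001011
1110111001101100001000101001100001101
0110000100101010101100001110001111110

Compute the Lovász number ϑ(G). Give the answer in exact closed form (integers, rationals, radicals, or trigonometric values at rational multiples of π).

sqrt(37)

deg(cdpj) = 18; N(cdpj) = {mjzw, qrzz, wxcl, nwpz, hazr, xszy, jyxi, lzku, nwct, oqnw, qitl, svdl, oizv, zcbu, dilv, glyy, dbuv, bjpq}.
Vertex xszy has 18 neighbors: vedb, cdpj, qrzz, wxcl, zhoj, okjb, ymtq, fjqb, hazr, nwct, oqnw, ztcm, hrgv, zcbu, dilv, bddn, qewd, dbuv.
deg(sgtt) = 18; N(sgtt) = {mjzw, zhoj, nwpz, okjb, ymtq, fjqb, jyxi, lzku, nwct, oqnw, rooj, iwun, stdm, ztcm, svdl, qewd, dbuv, bjpq}.
N(vedb) = {nwpz, okjb, irrn, ymtq, hazr, xszy, nwct, iwun, svdl, dilv, meue, mogy, bddn, glyy, qewd, arde, dbuv, bjpq}, |N(vedb)| = 18.
G on 37 vertices is 18-regular; SR(37,18,8,9) — a Paley graph.
Distinct eigenvalues (to 4 d.p.): [18.0, 2.5414, -3.5414].
Lovász: ϑ = −37(-sqrt(37)/2 - 1/2)/(18+-(-sqrt(37)/2 - 1/2)) = sqrt(37).
≈ 6.08276253 (to 8 d.p.).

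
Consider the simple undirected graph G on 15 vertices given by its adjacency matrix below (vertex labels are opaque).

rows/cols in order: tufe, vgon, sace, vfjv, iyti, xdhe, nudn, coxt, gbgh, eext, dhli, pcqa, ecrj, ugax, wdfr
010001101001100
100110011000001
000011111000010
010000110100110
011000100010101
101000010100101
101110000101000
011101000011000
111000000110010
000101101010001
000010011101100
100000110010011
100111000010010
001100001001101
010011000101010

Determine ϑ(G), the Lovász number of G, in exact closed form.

5

Vertex dhli has 6 neighbors: iyti, coxt, gbgh, eext, pcqa, ecrj.
Vertex gbgh has 6 neighbors: tufe, vgon, sace, eext, dhli, ugax.
Vertex xdhe has 6 neighbors: tufe, sace, coxt, eext, ecrj, wdfr.
Vertex tufe has 6 neighbors: vgon, xdhe, nudn, gbgh, pcqa, ecrj.
15-vertex 6-regular graph: Kneser-type, 2-subsets of [6].
The 3 distinct eigenvalues: [6.0, 1.0, -3.0].
−15·(-3) / ((6)−(-3)) = 5 = ϑ(G).
ϑ(G) ≈ 5.0000.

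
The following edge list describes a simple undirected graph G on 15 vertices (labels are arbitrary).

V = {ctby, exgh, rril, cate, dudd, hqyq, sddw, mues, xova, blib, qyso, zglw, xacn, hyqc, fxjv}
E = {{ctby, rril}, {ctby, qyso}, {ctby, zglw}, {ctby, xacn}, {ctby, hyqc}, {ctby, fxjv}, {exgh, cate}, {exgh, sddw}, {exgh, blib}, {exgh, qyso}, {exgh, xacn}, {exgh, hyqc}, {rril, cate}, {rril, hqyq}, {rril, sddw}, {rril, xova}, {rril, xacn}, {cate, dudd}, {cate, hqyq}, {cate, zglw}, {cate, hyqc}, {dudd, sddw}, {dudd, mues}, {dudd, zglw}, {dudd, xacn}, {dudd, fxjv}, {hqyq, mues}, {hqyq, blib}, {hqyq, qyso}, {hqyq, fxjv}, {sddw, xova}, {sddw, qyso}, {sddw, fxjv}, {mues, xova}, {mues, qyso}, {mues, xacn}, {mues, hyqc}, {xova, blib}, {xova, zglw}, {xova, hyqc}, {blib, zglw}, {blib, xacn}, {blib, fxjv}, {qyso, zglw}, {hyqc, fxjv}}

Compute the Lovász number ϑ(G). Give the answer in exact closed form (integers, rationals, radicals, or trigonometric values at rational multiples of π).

5

Vertex dudd has 6 neighbors: cate, sddw, mues, zglw, xacn, fxjv.
deg(hqyq) = 6; N(hqyq) = {rril, cate, mues, blib, qyso, fxjv}.
N(rril) = {ctby, cate, hqyq, sddw, xova, xacn}, |N(rril)| = 6.
deg(sddw) = 6; N(sddw) = {exgh, rril, dudd, xova, qyso, fxjv}.
G on 15 vertices is 6-regular; Kneser-type, 2-subsets of [6].
The 3 distinct eigenvalues: [6.0, 1.0, -3.0].
ϑ = −N·λ_min/(λ_max−λ_min) = −15·(-3)/(6−(-3)) = 5.
≈ 5.000000 (to 6 d.p.).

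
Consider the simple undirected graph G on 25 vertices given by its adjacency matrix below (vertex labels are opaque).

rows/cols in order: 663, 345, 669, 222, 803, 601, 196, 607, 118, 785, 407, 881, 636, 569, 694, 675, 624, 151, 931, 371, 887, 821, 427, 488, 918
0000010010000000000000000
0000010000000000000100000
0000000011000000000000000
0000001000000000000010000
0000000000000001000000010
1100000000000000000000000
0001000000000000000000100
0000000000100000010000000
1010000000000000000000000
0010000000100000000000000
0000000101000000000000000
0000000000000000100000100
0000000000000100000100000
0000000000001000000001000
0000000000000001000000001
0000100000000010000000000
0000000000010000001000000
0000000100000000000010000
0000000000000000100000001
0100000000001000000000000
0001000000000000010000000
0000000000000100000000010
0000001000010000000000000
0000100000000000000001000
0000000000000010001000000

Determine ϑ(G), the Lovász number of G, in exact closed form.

25*cos(pi/25)/(cos(pi/25) + 1)

Vertex 371 has 2 neighbors: 345, 636.
N(427) = {196, 881}, |N(427)| = 2.
N(675) = {803, 694}, |N(675)| = 2.
deg(881) = 2; N(881) = {624, 427}.
G on 25 vertices is 2-regular; a single 25-cycle (edge-transitive).
A has 13 distinct eigenvalues ≈ [2.0, 1.937166, 1.752613, 1.457937, 1.071654, 0.618034, 0.125581, -0.374763, -0.851559, -1.274848, -1.618034, -1.859553, -1.984229].
Lovász: ϑ = −25(-2*cos(pi/25))/(2+-(-1)*2*cos(pi/25)) = 25*cos(pi/25)/(cos(pi/25) + 1).
≈ 12.45052181 (to 8 d.p.).
Check 12 ≤ 25*cos(pi/25)/(cos(pi/25) + 1) ≤ 13: both strict.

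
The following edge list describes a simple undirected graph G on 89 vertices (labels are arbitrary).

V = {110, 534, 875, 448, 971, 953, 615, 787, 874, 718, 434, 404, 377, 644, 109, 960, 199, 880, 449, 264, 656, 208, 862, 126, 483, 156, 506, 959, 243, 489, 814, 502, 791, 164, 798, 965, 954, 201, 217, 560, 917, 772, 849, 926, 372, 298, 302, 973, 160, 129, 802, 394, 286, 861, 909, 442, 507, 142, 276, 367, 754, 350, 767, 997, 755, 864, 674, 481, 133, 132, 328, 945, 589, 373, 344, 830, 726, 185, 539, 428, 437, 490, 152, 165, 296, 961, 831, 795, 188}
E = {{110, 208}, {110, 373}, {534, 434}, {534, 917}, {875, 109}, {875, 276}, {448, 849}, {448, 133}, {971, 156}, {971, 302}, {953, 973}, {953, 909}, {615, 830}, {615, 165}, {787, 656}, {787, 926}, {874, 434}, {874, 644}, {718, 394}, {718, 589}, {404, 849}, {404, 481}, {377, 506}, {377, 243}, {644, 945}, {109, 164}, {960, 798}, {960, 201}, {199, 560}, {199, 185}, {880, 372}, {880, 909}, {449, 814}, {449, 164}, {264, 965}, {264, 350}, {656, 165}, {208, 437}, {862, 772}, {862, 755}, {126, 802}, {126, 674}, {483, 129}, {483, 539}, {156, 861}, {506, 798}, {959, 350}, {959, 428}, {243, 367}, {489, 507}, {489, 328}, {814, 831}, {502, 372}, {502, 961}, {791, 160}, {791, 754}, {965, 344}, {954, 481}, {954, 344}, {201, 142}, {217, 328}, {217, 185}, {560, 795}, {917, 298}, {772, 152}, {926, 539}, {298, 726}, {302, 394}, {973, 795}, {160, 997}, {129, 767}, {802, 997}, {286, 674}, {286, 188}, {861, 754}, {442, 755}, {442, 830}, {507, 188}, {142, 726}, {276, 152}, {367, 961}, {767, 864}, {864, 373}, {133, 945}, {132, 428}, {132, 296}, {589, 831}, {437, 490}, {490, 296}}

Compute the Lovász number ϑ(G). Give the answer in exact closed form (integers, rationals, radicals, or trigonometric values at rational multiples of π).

deg(434) = 2; N(434) = {534, 874}.
N(164) = {109, 449}, |N(164)| = 2.
Vertex 160 has 2 neighbors: 791, 997.
deg(201) = 2; N(201) = {960, 142}.
Every vertex has degree 2 (N=89); connected 2-regular on 89 ⇒ C_{89}.
A has 45 distinct eigenvalues ≈ [2.0, 1.995, 1.98, 1.955, 1.921, 1.877, 1.823, 1.761, 1.689, 1.61, 1.522, 1.427, 1.324, 1.215, 1.1, 0.98, 0.854, 0.724, 0.591, 0.455, 0.316, 0.176, 0.035, -0.106, -0.246, -0.386, -0.523, -0.658, -0.79, -0.917, -1.04, -1.158, -1.27, -1.376, -1.475, -1.567, -1.651, -1.726, -1.793, -1.851, -1.9, -1.939, -1.969, -1.989, -1.999].
Lovász (edge-transitive): ϑ = −89·(-2*cos(pi/89))/((2)−(-2*cos(pi/89))) = 89*cos(pi/89)/(cos(pi/89) + 1).
≈ 44.48614 (to 5 d.p.).
44 ≤ 89*cos(pi/89)/(cos(pi/89) + 1) ≤ 45: both strict.

89*cos(pi/89)/(cos(pi/89) + 1)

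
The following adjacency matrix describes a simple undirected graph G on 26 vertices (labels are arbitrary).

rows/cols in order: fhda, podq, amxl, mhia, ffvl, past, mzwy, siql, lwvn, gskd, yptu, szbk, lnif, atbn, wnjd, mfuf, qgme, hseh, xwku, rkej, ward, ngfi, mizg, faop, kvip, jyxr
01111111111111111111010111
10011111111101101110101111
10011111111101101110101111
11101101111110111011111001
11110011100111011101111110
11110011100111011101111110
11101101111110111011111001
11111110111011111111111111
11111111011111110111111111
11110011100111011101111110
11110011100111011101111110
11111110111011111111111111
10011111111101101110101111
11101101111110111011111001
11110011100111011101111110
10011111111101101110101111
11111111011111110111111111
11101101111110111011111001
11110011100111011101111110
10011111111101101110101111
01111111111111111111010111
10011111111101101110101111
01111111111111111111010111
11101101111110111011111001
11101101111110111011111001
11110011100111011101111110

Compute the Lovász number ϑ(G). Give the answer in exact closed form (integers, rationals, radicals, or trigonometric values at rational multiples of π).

7

deg(szbk) = 24; N(szbk) = {fhda, podq, amxl, mhia, ffvl, past, mzwy, lwvn, gskd, yptu, lnif, atbn, wnjd, mfuf, qgme, hseh, xwku, rkej, ward, ngfi, mizg, faop, kvip, jyxr}.
Vertex jyxr has 19 neighbors: fhda, podq, amxl, mhia, mzwy, siql, lwvn, szbk, lnif, atbn, mfuf, qgme, hseh, rkej, ward, ngfi, mizg, faop, kvip.
N(atbn) = {fhda, podq, amxl, ffvl, past, siql, lwvn, gskd, yptu, szbk, lnif, wnjd, mfuf, qgme, xwku, rkej, ward, ngfi, mizg, jyxr}, |N(atbn)| = 20.
Vertex ffvl has 19 neighbors: fhda, podq, amxl, mhia, mzwy, siql, lwvn, szbk, lnif, atbn, mfuf, qgme, hseh, rkej, ward, ngfi, mizg, faop, kvip.
Complete multipartite on [7, 6, 6, 3, 2, 2]: sandwich collapses at ϑ=7.
ϑ(G) ≈ 7.000000000.
Check 7 ≤ 7 ≤ 7: collapsed.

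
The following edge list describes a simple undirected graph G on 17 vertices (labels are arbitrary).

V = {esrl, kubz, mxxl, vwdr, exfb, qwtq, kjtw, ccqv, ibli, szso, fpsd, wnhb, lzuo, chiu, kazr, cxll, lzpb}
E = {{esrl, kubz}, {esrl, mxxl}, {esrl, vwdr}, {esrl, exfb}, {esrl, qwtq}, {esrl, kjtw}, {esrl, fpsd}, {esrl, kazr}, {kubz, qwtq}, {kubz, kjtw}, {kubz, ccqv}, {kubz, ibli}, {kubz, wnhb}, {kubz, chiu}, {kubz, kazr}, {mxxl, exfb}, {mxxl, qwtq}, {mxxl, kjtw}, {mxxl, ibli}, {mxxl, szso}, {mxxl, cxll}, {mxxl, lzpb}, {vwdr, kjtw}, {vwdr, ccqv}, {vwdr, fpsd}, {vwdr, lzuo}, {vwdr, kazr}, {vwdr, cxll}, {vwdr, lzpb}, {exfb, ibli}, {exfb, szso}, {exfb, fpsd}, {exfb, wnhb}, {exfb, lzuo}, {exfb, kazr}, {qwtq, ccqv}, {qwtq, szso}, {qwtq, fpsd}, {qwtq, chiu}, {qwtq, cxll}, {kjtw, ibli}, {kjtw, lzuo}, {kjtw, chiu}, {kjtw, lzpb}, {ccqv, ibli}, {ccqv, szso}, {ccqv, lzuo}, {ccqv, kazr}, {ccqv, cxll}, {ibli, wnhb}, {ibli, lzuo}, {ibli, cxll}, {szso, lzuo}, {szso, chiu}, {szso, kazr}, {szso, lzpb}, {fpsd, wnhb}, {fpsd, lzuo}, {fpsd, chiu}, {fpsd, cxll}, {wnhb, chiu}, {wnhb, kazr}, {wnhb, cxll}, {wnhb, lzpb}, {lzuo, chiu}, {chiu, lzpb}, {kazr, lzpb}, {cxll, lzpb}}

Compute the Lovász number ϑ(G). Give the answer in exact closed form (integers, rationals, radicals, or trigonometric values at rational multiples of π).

sqrt(17)

deg(mxxl) = 8; N(mxxl) = {esrl, exfb, qwtq, kjtw, ibli, szso, cxll, lzpb}.
Vertex fpsd has 8 neighbors: esrl, vwdr, exfb, qwtq, wnhb, lzuo, chiu, cxll.
deg(kazr) = 8; N(kazr) = {esrl, kubz, vwdr, exfb, ccqv, szso, wnhb, lzpb}.
Vertex szso has 8 neighbors: mxxl, exfb, qwtq, ccqv, lzuo, chiu, kazr, lzpb.
17-vertex 8-regular graph: Paley(17): SR with (k,λ,μ)=(8,3,4).
The 3 distinct eigenvalues: [8.0, 1.561553, -2.561553].
Lovász (edge-transitive): ϑ = −17·(-sqrt(17)/2 - 1/2)/((8)−(-sqrt(17)/2 - 1/2)) = sqrt(17).
Numerically 4.123106.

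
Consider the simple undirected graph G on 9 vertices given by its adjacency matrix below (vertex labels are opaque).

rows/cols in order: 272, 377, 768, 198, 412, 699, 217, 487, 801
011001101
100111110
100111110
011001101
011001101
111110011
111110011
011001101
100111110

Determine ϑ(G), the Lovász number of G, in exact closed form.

4

Vertex 272 has 5 neighbors: 377, 768, 699, 217, 801.
Vertex 768 has 6 neighbors: 272, 198, 412, 699, 217, 487.
deg(487) = 5; N(487) = {377, 768, 699, 217, 801}.
N(217) = {272, 377, 768, 198, 412, 487, 801}, |N(217)| = 7.
G = K_{4,3,2}: α = 4 = χ(Ḡ), so ϑ = 4.
Numerically 4.000000000.
4 ≤ 4 ≤ 4: collapsed.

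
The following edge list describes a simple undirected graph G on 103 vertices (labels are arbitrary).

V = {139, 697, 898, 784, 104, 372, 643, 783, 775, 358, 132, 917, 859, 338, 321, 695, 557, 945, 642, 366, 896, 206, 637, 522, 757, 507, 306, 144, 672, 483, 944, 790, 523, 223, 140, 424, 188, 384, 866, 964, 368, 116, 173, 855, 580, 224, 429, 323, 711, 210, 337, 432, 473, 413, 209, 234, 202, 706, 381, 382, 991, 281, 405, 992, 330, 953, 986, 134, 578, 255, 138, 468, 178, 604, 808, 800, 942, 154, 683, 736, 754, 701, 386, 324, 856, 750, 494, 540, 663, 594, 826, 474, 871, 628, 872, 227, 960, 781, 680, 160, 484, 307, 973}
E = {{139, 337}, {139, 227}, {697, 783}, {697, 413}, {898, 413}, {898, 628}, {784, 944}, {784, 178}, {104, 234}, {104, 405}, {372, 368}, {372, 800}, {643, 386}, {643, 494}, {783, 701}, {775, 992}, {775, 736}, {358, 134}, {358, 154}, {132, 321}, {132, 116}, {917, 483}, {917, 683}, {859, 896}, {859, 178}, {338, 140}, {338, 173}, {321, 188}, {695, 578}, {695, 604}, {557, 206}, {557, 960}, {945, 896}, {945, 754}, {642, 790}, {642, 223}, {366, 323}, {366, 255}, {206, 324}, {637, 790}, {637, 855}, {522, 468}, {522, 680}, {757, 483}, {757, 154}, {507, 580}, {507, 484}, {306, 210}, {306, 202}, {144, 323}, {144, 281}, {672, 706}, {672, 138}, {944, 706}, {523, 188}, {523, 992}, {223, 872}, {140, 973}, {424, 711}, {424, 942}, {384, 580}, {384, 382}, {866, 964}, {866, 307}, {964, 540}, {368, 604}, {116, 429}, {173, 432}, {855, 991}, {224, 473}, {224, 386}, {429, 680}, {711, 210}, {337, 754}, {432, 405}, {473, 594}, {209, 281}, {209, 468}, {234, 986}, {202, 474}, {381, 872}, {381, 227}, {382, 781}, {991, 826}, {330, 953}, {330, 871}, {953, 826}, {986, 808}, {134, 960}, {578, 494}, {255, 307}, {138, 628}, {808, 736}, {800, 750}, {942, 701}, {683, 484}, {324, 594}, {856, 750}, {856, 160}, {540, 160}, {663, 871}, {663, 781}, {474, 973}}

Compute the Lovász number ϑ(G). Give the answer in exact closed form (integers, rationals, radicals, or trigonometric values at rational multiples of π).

103*cos(pi/103)/(cos(pi/103) + 1)

Vertex 826 has 2 neighbors: 991, 953.
N(942) = {424, 701}, |N(942)| = 2.
Vertex 781 has 2 neighbors: 382, 663.
Vertex 855 has 2 neighbors: 637, 991.
G on 103 vertices is 2-regular; connected 2-regular on 103 ⇒ C_{103}.
spec(A) ≈ [2.0, 1.99628, 1.98513, 1.9666, 1.94076, 1.90769, 1.86752, 1.82041, 1.76653, 1.70608, 1.63928, 1.56638, 1.48765, 1.40339, 1.31391, 1.21954, 1.12063, 1.01756, 0.9107, 0.80045, 0.68722, 0.57144, 0.45353, 0.33394, 0.2131, 0.09147, -0.0305, -0.15236, -0.27365, -0.39392, -0.51273, -0.62963, -0.74418, -0.85597, -0.96458, -1.06959, -1.17063, -1.26731, -1.35928, -1.44619, -1.52772, -1.60357, -1.67345, -1.73711, -1.79431, -1.84483, -1.88849, -1.92512, -1.95459, -1.97679, -1.99163, -1.99907] (distinct, 5 d.p.).
−103·(-2*cos(pi/103)) / ((2)−(-2*cos(pi/103))) = 103*cos(pi/103)/(cos(pi/103) + 1) = ϑ(G).
ϑ(G) ≈ 51.48802047.
51 ≤ 103*cos(pi/103)/(cos(pi/103) + 1) ≤ 52: both strict.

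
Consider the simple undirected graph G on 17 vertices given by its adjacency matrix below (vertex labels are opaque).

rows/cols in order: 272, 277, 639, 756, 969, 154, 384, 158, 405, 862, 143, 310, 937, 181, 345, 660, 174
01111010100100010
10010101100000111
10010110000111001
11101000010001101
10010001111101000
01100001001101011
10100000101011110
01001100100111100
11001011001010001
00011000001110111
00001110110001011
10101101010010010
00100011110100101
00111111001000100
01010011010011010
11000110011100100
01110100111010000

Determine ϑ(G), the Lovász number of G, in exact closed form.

deg(405) = 8; N(405) = {272, 277, 969, 384, 158, 143, 937, 174}.
deg(174) = 8; N(174) = {277, 639, 756, 154, 405, 862, 143, 937}.
deg(937) = 8; N(937) = {639, 384, 158, 405, 862, 310, 345, 174}.
deg(277) = 8; N(277) = {272, 756, 154, 158, 405, 345, 660, 174}.
Every vertex has degree 8 (N=17); SR(17,8,3,4) — a Paley graph.
spec(A) ≈ [8.0, 1.562, -2.562] (distinct, 3 d.p.).
With N=17: ϑ(G) = 17·(-(-sqrt(17)/2 - 1/2))/(8−(-sqrt(17)/2 - 1/2)) = sqrt(17).
ϑ(G) ≈ 4.123105626.

sqrt(17)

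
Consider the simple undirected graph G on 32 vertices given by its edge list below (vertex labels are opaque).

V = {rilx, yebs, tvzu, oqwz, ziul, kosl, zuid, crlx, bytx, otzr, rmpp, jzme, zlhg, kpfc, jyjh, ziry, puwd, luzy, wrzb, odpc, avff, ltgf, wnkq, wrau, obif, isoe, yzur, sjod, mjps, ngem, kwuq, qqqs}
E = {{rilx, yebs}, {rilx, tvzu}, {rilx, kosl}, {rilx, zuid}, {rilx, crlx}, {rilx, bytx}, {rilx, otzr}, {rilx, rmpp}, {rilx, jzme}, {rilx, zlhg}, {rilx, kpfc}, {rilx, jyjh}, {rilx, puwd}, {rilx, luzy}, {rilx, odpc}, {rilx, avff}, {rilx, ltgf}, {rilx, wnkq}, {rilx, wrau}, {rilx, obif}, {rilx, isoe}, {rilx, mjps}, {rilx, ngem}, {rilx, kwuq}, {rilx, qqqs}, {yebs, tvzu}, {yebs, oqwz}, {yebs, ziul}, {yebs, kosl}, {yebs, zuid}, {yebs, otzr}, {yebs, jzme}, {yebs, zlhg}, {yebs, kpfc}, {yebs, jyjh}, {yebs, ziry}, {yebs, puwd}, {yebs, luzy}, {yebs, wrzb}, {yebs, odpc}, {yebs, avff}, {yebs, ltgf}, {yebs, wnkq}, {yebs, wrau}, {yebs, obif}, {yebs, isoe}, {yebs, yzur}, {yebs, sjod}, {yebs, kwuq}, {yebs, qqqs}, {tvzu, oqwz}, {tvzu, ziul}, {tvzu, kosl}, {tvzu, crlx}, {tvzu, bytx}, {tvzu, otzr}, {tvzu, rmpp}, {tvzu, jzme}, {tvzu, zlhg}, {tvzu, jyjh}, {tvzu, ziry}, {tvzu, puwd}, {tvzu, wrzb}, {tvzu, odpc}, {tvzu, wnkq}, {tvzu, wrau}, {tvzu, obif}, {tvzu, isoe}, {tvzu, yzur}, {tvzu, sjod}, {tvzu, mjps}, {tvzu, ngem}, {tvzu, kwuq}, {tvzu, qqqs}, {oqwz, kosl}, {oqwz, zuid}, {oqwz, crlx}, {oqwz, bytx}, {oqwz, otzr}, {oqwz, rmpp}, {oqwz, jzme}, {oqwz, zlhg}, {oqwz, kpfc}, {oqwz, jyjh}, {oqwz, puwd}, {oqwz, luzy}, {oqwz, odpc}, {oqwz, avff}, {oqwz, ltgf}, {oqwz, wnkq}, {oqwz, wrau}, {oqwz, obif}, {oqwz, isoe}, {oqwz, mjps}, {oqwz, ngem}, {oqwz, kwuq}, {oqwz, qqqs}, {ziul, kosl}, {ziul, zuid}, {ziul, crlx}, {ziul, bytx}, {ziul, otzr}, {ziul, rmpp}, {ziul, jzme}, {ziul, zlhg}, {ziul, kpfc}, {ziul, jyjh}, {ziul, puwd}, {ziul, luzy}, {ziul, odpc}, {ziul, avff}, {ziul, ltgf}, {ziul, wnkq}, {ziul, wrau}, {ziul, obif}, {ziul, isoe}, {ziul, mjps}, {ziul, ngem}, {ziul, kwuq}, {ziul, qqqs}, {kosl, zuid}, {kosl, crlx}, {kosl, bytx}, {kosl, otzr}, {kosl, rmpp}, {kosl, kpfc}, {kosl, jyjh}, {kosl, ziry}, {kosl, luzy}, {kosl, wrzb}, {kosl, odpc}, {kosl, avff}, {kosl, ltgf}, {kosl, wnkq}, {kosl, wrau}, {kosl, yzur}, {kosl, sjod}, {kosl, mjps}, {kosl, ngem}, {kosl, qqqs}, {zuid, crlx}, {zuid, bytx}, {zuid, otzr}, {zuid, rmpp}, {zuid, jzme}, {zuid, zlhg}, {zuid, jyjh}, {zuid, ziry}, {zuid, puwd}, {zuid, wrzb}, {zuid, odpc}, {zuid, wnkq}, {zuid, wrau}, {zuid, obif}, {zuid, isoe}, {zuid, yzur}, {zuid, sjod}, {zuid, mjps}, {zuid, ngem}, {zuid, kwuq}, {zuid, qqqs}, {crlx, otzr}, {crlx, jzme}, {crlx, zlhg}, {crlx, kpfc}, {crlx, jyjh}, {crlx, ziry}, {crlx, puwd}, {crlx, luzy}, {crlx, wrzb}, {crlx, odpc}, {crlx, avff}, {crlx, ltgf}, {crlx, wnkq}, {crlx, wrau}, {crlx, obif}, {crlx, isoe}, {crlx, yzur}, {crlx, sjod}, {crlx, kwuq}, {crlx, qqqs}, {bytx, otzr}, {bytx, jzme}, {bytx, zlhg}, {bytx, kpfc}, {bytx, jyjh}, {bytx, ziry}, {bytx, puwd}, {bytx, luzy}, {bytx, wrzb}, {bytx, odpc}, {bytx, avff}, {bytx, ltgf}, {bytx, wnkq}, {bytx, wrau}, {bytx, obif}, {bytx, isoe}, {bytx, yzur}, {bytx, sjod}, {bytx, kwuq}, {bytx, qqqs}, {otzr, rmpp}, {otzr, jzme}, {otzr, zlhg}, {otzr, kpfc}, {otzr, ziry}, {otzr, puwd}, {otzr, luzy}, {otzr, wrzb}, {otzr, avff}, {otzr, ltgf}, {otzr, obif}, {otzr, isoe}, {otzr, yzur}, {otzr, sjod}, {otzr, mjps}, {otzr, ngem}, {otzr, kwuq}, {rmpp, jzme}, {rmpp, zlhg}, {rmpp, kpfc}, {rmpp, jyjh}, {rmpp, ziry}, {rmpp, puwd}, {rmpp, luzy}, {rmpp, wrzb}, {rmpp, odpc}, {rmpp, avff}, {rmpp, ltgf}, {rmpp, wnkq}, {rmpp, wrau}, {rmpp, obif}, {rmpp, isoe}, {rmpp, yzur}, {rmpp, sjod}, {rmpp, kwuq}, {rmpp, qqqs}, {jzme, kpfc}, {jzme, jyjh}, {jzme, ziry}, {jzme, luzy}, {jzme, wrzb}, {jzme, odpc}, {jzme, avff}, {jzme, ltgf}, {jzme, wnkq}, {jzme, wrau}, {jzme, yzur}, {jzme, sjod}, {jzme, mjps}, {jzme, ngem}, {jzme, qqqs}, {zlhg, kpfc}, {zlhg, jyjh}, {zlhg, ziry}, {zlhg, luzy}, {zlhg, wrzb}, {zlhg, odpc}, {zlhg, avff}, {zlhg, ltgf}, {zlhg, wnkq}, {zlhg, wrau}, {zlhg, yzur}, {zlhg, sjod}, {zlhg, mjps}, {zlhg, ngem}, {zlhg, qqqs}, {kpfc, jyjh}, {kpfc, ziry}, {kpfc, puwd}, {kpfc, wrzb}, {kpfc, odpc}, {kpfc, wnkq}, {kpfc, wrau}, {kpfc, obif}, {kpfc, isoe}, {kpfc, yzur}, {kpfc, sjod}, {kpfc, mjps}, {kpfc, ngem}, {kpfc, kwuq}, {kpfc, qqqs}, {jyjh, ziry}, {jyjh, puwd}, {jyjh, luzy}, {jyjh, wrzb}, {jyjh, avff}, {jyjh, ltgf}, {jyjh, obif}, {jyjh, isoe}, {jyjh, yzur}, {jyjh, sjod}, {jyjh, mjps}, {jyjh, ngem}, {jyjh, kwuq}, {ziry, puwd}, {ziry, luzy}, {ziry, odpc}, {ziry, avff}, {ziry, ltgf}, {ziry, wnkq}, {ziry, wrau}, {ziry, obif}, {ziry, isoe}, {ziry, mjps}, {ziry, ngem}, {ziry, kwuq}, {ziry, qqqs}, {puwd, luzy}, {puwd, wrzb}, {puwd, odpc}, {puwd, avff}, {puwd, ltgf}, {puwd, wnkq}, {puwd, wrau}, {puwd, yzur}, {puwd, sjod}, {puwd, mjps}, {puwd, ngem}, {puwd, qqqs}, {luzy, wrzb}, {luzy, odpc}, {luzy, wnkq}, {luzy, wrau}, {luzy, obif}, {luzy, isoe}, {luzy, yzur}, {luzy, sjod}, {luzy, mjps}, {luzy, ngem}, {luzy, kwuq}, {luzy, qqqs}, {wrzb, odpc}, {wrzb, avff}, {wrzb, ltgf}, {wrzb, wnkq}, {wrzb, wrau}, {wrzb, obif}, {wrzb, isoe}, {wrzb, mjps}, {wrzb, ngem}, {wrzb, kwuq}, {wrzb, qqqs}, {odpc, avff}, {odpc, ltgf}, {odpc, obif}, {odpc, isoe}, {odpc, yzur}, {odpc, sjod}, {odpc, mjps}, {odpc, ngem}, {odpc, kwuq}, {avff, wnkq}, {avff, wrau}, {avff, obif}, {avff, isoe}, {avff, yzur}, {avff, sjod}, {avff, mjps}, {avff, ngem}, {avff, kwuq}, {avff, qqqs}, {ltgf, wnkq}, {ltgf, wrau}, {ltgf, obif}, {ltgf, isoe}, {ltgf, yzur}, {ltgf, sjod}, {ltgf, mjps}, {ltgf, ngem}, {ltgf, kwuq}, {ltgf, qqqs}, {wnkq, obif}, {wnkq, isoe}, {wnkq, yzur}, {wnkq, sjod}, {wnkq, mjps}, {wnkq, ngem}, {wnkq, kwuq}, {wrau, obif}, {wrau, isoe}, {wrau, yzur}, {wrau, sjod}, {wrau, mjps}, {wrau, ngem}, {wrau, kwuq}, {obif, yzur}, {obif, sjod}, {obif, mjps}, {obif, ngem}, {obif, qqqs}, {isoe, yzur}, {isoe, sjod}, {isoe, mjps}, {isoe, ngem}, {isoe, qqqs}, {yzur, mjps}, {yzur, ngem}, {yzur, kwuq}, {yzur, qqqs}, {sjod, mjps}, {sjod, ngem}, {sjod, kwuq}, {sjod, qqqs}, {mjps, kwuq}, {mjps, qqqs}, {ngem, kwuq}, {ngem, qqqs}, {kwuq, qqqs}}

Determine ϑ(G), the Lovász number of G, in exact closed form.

7

deg(kosl) = 25; N(kosl) = {rilx, yebs, tvzu, oqwz, ziul, zuid, crlx, bytx, otzr, rmpp, kpfc, jyjh, ziry, luzy, wrzb, odpc, avff, ltgf, wnkq, wrau, yzur, sjod, mjps, ngem, qqqs}.
Vertex mjps has 26 neighbors: rilx, tvzu, oqwz, ziul, kosl, zuid, otzr, jzme, zlhg, kpfc, jyjh, ziry, puwd, luzy, wrzb, odpc, avff, ltgf, wnkq, wrau, obif, isoe, yzur, sjod, kwuq, qqqs.
Vertex qqqs has 26 neighbors: rilx, yebs, tvzu, oqwz, ziul, kosl, zuid, crlx, bytx, rmpp, jzme, zlhg, kpfc, ziry, puwd, luzy, wrzb, avff, ltgf, obif, isoe, yzur, sjod, mjps, ngem, kwuq.
N(isoe) = {rilx, yebs, tvzu, oqwz, ziul, zuid, crlx, bytx, otzr, rmpp, kpfc, jyjh, ziry, luzy, wrzb, odpc, avff, ltgf, wnkq, wrau, yzur, sjod, mjps, ngem, qqqs}, |N(isoe)| = 25.
G = K_{7,7,6,6,6}: α = 7 = χ(Ḡ), so ϑ = 7.
Numerically 7.00000.
Lovász sandwich 7 ≤ 7 ≤ 7: collapsed.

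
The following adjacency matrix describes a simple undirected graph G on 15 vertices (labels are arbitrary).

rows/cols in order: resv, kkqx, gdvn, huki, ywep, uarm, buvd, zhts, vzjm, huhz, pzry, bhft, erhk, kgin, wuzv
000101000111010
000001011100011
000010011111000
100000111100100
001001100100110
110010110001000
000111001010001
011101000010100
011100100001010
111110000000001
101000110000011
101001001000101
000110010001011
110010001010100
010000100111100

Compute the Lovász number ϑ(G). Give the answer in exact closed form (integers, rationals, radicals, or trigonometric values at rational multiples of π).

Vertex uarm has 6 neighbors: resv, kkqx, ywep, buvd, zhts, bhft.
N(kkqx) = {uarm, zhts, vzjm, huhz, kgin, wuzv}, |N(kkqx)| = 6.
deg(wuzv) = 6; N(wuzv) = {kkqx, buvd, huhz, pzry, bhft, erhk}.
N(vzjm) = {kkqx, gdvn, huki, buvd, bhft, kgin}, |N(vzjm)| = 6.
G on 15 vertices is 6-regular; Kneser-type, 2-subsets of [6].
Distinct eigenvalues (to 5 d.p.): [6.0, 1.0, -3.0].
Lovász (edge-transitive): ϑ = −15·(-3)/((6)−(-3)) = 5.
ϑ(G) ≈ 5.0000000.

5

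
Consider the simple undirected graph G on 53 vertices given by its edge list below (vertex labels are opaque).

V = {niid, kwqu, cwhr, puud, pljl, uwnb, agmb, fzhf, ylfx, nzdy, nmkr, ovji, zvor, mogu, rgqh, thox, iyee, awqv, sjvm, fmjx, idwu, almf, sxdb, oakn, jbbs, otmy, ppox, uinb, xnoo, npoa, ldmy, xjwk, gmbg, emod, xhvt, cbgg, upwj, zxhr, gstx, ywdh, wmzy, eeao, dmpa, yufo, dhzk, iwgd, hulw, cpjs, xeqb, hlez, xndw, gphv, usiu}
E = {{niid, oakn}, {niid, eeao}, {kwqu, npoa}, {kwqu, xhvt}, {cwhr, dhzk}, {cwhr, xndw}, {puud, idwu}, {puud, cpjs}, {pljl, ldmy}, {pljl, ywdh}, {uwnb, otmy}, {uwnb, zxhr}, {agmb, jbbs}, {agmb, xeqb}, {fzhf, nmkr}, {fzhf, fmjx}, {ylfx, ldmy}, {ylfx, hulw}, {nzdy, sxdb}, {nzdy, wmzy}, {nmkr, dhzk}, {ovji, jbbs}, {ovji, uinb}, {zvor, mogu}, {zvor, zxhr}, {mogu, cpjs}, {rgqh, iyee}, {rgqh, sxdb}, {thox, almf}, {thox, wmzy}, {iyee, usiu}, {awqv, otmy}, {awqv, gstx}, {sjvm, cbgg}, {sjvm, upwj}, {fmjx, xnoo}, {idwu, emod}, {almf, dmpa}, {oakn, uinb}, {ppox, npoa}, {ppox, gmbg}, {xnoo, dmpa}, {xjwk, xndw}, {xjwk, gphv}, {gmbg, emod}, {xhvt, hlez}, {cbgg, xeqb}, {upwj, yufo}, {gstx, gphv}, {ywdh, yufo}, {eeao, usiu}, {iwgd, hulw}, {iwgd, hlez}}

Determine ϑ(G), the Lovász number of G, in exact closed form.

Vertex sxdb has 2 neighbors: nzdy, rgqh.
N(hlez) = {xhvt, iwgd}, |N(hlez)| = 2.
N(awqv) = {otmy, gstx}, |N(awqv)| = 2.
N(yufo) = {upwj, ywdh}, |N(yufo)| = 2.
Regular of degree 2 on 53 vertices: connected 2-regular on 53 ⇒ C_{53}.
spec(A) ≈ [2.0, 1.986, 1.944, 1.8748, 1.7793, 1.6588, 1.515, 1.35, 1.166, 0.9656, 0.7517, 0.5272, 0.2953, 0.0593, -0.1776, -0.412, -0.6405, -0.8601, -1.0676, -1.2602, -1.435, -1.5897, -1.7221, -1.8303, -1.9128, -1.9685, -1.9965] (distinct, 4 d.p.).
With N=53: ϑ(G) = 53·(-(-1)*2*cos(pi/53))/(2−(-2*cos(pi/53))) = 53*cos(pi/53)/(cos(pi/53) + 1).
ϑ(G) ≈ 26.476709.
Sandwich: α(G)=26 ≤ ϑ(G)=53*cos(pi/53)/(cos(pi/53) + 1) ≤ χ(Ḡ)=27 (both strict).

53*cos(pi/53)/(cos(pi/53) + 1)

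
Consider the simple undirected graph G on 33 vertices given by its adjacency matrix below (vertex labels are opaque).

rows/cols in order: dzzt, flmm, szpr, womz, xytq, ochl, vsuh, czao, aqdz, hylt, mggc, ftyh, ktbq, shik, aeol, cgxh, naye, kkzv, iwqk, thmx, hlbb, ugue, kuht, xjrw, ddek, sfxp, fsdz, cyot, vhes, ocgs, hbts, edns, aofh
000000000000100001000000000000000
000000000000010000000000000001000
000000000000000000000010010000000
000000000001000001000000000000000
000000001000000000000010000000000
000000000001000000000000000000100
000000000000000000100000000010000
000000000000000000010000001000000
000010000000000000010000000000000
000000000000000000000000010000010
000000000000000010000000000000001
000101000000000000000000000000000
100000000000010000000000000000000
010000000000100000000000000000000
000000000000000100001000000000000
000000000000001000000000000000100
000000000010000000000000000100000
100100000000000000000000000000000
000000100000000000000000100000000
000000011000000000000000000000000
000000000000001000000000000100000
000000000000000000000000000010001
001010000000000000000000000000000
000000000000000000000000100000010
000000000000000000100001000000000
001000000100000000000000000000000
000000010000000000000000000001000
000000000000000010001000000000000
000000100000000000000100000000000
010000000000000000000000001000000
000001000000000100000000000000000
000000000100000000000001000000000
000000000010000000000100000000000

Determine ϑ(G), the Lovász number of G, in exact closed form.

33*cos(pi/33)/(cos(pi/33) + 1)

deg(thmx) = 2; N(thmx) = {czao, aqdz}.
deg(hylt) = 2; N(hylt) = {sfxp, edns}.
deg(szpr) = 2; N(szpr) = {kuht, sfxp}.
N(ddek) = {iwqk, xjrw}, |N(ddek)| = 2.
G on 33 vertices is 2-regular; the odd cycle C_{33}.
Distinct eigenvalues (to 6 d.p.): [2.0, 1.963857, 1.856736, 1.682507, 1.447468, 1.160114, 0.83083, 0.471518, 0.095164, -0.28463, -0.654136, -1.0, -1.309721, -1.572106, -1.777671, -1.918986, -1.990944].
With N=33: ϑ(G) = 33·(-(-1)*2*cos(pi/33))/(2−(-2*cos(pi/33))) = 33*cos(pi/33)/(cos(pi/33) + 1).
= 16.46255859… (decimal).
16 ≤ 33*cos(pi/33)/(cos(pi/33) + 1) ≤ 17: both strict.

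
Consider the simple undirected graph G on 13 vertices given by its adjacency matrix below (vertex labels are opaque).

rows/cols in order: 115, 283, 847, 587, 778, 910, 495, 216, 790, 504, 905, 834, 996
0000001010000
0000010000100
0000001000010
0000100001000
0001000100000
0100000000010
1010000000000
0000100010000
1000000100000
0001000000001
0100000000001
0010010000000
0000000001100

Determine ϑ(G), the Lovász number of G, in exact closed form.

13*cos(pi/13)/(cos(pi/13) + 1)

N(905) = {283, 996}, |N(905)| = 2.
N(504) = {587, 996}, |N(504)| = 2.
N(587) = {778, 504}, |N(587)| = 2.
Vertex 847 has 2 neighbors: 495, 834.
G on 13 vertices is 2-regular; the odd cycle C_{13}.
A has 7 distinct eigenvalues ≈ [2.0, 1.770912, 1.136129, 0.241073, -0.70921, -1.497021, -1.941884].
−13·(-2*cos(pi/13)) / ((2)−(-2*cos(pi/13))) = 13*cos(pi/13)/(cos(pi/13) + 1) = ϑ(G).
≈ 6.4042 (to 4 d.p.).
6 ≤ 13*cos(pi/13)/(cos(pi/13) + 1) ≤ 7: both strict.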